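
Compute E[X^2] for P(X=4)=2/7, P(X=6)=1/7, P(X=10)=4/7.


E[X^2] = sum(g(x)*P(x))
= 16*2/7 + 36*1/7 + 100*4/7
= 468/7

468/7


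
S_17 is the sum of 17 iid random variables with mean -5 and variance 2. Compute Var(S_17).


By independence, Var(S_n) = n*Var(X_1) = 17*2 = 34

34


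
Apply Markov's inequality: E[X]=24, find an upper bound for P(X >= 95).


Markov: P(X >= a) <= E[X]/a
P(X >= 95) <= 24/95

24/95


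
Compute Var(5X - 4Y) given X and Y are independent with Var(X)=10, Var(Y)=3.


Independence => Cov(X,Y)=0
Var(5X - 4Y) = 5^2*Var(X) + (-4)^2*Var(Y)
= 25*10 + 16*3 = 298

298


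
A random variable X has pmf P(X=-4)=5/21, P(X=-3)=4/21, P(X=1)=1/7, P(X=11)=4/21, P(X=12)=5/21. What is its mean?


E[X] = sum(x * P(x))
= -4*5/21 - 3*4/21 + 1*1/7 + 11*4/21 + 12*5/21
= 25/7

25/7


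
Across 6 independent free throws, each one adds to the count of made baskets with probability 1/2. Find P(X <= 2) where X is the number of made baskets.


P(X<=2) = P(X=0) + P(X=1) + P(X=2)
= 1/64 + 3/32 + 15/64
= 11/32

11/32


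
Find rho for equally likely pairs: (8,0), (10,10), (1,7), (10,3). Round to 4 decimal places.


Cov(X,Y) = -2.0000, Var(X) = 13.6875, Var(Y) = 14.5000
rho = Cov/(sqrt(VarX)*sqrt(VarY)) = -0.1420

-0.1420


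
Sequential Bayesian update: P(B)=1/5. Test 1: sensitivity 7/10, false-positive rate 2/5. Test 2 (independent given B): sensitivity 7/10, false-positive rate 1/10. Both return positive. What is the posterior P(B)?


After test 1: P(+) = 7/10*1/5 + 2/5*4/5 = 23/50
P(B|+) = (7/50)/(23/50) = 7/23
After test 2 (use post1 as new prior): P(+) = 7/10*7/23 + 1/10*16/23 = 13/46
P(B|+,+) = (49/230)/(13/46) = 49/65

49/65


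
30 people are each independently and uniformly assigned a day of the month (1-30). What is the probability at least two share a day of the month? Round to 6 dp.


P(all different) = prod((30-i)/30 for i=0..29) = 0.000000
P(at least one match) = 1 - 0.000000 = 1.000000

1.000000


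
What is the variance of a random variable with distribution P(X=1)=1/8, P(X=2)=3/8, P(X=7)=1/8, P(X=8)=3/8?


E[X] = 19/4, E[X^2] = 127/4
Var(X) = E[X^2] - (E[X])^2 = 127/4 - (19/4)^2 = 147/16

147/16


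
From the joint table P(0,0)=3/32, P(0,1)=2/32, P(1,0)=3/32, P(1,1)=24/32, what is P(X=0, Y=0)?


Read from table: P(X=0, Y=0) = 3/32

3/32


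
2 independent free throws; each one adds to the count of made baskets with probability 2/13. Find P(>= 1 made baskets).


P(at least one) = 1 - P(none)
P(none) = (1 - 2/13)^2 = (11/13)^2 = 121/169
P(at least one) = 1 - 121/169 = 48/169

48/169


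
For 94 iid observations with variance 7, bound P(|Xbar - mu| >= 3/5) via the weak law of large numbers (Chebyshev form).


Var(Xbar) = Var(X)/n = 7/94
Chebyshev: P(|Xbar-mu| >= 3/5) <= Var(Xbar)/(3/5)^2 = (7/94)/(9/25) = 175/846

175/846


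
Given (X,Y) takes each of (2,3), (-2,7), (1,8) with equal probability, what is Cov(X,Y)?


E[X]=1/3, E[Y]=6, E[XY]=0
Cov(X,Y) = E[XY] - E[X]E[Y] = 0 - 1/3*6 = -2

-2


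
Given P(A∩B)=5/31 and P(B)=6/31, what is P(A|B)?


P(A|B) = P(A∩B)/P(B) = (5/31)/(6/31) = 5/6

5/6


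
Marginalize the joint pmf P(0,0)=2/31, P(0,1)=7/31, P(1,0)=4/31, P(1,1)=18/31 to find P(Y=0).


P(Y=0) = P(0,0)+P(1,0) = 2/31 + 4/31 = 6/31

6/31


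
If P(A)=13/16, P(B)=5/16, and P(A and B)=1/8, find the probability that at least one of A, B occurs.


P(A∪B) = P(A) + P(B) - P(A∩B)
= 13/16 + 5/16 - 1/8 = 1

1


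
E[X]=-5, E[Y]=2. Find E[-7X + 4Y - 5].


E[-7X + 4Y - 5] = -7*E[X] + 4*E[Y] - 5
= (-7)*(-5) + (4)*(2) + (-5)
= 35 + 8 - 5 = 38

38


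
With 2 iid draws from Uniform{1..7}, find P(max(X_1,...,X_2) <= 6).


P(max <= 6) = P(all X_i <= 6) = (P(X_1 <= 6))^2
= (6/7)^2 = 36/49

36/49


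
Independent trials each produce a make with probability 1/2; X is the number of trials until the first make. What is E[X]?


For geometric (trials until first success), E[X] = 1/p = 1/(1/2) = 2

2


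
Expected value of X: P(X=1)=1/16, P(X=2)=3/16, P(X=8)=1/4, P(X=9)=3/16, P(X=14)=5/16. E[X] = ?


E[X] = sum(x * P(x))
= 1*1/16 + 2*3/16 + 8*1/4 + 9*3/16 + 14*5/16
= 17/2

17/2


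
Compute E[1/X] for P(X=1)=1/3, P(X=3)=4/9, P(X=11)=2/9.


E[1/X] = sum(g(x)*P(x))
= 1*1/3 + 1/3*4/9 + 1/11*2/9
= 149/297

149/297


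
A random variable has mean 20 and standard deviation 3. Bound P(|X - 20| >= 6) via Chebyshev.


k = 6/3 = 2
Chebyshev: P(|X-mu| >= k*sigma) <= 1/k^2 = 1/2^2 = 1/4

1/4


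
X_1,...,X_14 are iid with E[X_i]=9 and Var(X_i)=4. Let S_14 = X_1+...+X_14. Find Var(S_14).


By independence, Var(S_n) = n*Var(X_1) = 14*4 = 56

56


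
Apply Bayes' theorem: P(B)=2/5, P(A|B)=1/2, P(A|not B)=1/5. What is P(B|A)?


P(A) = P(A|B)P(B) + P(A|B')P(B') = 1/2*2/5 + 1/5*3/5 = 8/25
P(B|A) = P(A|B)P(B)/P(A) = (1/5)/(8/25) = 5/8

5/8


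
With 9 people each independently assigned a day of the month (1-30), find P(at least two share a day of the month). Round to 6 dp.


P(all different) = prod((30-i)/30 for i=0..8) = 0.263770
P(at least one match) = 1 - 0.263770 = 0.736230

0.736230


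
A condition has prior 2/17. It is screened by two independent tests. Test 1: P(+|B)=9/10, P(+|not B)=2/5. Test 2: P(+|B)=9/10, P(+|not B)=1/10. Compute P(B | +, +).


After test 1: P(+) = 9/10*2/17 + 2/5*15/17 = 39/85
P(B|+) = (9/85)/(39/85) = 3/13
After test 2 (use post1 as new prior): P(+) = 9/10*3/13 + 1/10*10/13 = 37/130
P(B|+,+) = (27/130)/(37/130) = 27/37

27/37


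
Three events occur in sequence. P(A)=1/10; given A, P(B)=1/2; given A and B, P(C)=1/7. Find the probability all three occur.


P(A∩B∩C) = P(A) * P(B|A) * P(C|A∩B)
= 1/10 * 1/2 * 1/7
= 1/20 * 1/7 = 1/140

1/140


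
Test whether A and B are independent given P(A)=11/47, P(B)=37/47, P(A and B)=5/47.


P(A)*P(B) = 11/47*37/47 = 407/2209
P(A∩B) = 5/47 != 407/2209, so not independent

No, A and B are not independent


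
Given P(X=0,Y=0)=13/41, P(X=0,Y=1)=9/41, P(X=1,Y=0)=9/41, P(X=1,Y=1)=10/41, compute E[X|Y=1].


P(Y=1) = 19/41
E[X|Y=1] = (0*9 + 1*10)/19 = 10/19

10/19


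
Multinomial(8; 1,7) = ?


8! = 40320
Denominator: 1!=1 * 7!=5040
Coefficient = 40320 / 5040 = 8

8


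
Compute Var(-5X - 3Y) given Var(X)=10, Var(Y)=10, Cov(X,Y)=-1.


Var(-5X - 3Y) = (-5)^2*Var(X) + (-3)^2*Var(Y) + 2*(-5)*(-3)*Cov(X,Y)
= 25*10 + 9*10 + 30*(-1)
= 250 + 90 - 30 = 310

310


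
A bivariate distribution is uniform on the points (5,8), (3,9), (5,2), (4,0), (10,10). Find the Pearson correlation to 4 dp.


Cov(X,Y) = 4.0800, Var(X) = 5.8400, Var(Y) = 16.1600
rho = Cov/(sqrt(VarX)*sqrt(VarY)) = 0.4200

0.4200


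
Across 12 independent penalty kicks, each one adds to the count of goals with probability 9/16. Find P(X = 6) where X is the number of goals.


P(X=6) = C(12,6) * p^6 * (1-p)^6
= 924 * 531441/16777216 * 117649/16777216
= 14442929010279/70368744177664

14442929010279/70368744177664


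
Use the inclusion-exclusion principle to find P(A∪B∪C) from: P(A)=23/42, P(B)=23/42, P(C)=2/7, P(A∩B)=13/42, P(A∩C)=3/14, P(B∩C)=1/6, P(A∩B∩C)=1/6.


P(A∪B∪C) = P(A)+P(B)+P(C) - P(AB)-P(AC)-P(BC) + P(ABC)
= 23/42+23/42+2/7 - 13/42-3/14-1/6 + 1/6
= 6/7

6/7


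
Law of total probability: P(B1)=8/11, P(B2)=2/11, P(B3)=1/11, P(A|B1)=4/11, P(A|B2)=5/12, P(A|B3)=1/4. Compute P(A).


P(A) = P(A|B1)P(B1) + P(A|B2)P(B2) + P(A|B3)P(B3)
= 4/11*8/11 + 5/12*2/11 + 1/4*1/11
= 32/121 + 5/66 + 1/44 = 527/1452

527/1452


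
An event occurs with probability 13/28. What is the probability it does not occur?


P(A') = 1 - P(A) = 1 - 13/28 = 15/28

15/28


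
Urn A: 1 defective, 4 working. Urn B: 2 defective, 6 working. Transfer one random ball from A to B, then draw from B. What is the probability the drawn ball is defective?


P(transfer defective) = 1/5; P(transfer working) = 4/5
If defective transferred: Urn II has 3 defective of 9, so P(defective|defective moved) = 1/3
If working transferred: Urn II has 2 defective of 9, so P(defective|working moved) = 2/9
By total probability: P(defective) = 1/5*1/3 + 4/5*2/9 = 11/45

11/45


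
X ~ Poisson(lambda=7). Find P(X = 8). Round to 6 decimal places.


P(X=8) = e^(-7) * 7^8 / 8!
≈ 0.0009118819656 * 5764801 / 40320
≈ 0.130377

0.130377


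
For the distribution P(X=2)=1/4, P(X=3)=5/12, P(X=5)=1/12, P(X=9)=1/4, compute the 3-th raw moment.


E[X^3] = sum(x^3 * P(x))
= 8*1/4 + 27*5/12 + 125*1/12 + 729*1/4
= 2471/12

2471/12


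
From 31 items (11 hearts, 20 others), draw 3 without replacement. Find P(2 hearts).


P(X=2) = C(11,2)*C(20,1) / C(31,3)
= 55*20 / 4495
= 1100/4495 = 220/899

220/899


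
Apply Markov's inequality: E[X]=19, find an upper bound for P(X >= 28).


Markov: P(X >= a) <= E[X]/a
P(X >= 28) <= 19/28

19/28


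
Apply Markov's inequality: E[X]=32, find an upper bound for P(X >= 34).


Markov: P(X >= a) <= E[X]/a
P(X >= 34) <= 32/34 = 16/17

16/17


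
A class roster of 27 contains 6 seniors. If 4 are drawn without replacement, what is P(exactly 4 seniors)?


P(X=4) = C(6,4)*C(21,0) / C(27,4)
= 15*1 / 17550
= 15/17550 = 1/1170

1/1170


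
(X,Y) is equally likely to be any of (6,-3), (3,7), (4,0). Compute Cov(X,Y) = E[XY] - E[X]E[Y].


E[X]=13/3, E[Y]=4/3, E[XY]=1
Cov(X,Y) = E[XY] - E[X]E[Y] = 1 - 13/3*4/3 = -43/9

-43/9


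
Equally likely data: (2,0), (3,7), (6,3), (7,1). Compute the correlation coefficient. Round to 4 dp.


Cov(X,Y) = -0.8750, Var(X) = 4.2500, Var(Y) = 7.1875
rho = Cov/(sqrt(VarX)*sqrt(VarY)) = -0.1583

-0.1583


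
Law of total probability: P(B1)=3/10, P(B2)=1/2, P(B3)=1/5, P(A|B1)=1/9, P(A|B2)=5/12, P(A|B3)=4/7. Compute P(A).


P(A) = P(A|B1)P(B1) + P(A|B2)P(B2) + P(A|B3)P(B3)
= 1/9*3/10 + 5/12*1/2 + 4/7*1/5
= 1/30 + 5/24 + 4/35 = 299/840

299/840


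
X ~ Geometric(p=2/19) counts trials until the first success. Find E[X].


For geometric (trials until first success), E[X] = 1/p = 1/(2/19) = 19/2

19/2


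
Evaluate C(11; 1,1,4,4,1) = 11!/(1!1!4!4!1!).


11! = 39916800
Denominator: 1!=1 * 1!=1 * 4!=24 * 4!=24 * 1!=1
Coefficient = 39916800 / 576 = 69300

69300


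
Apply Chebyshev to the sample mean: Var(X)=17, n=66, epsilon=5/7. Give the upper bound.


Var(Xbar) = Var(X)/n = 17/66
Chebyshev: P(|Xbar-mu| >= 5/7) <= Var(Xbar)/(5/7)^2 = (17/66)/(25/49) = 833/1650

833/1650


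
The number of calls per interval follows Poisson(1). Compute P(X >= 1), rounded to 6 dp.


P(X>=1) = 1 - P(X<=0) = 1 - (e^(-1)*1^0/0!)
≈ 1 - 0.3678794412 = 0.6321205588
≈ 0.632121

0.632121


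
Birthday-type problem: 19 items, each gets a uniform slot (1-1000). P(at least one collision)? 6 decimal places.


P(all different) = prod((1000-i)/1000 for i=0..18) = 0.841925
P(at least one match) = 1 - 0.841925 = 0.158075

0.158075


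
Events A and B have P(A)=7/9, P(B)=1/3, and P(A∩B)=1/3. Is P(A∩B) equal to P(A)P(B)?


P(A)*P(B) = 7/9*1/3 = 7/27
P(A∩B) = 1/3 != 7/27, so not independent

No, A and B are not independent


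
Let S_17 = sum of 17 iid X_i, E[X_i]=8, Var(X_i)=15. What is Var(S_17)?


By independence, Var(S_n) = n*Var(X_1) = 17*15 = 255

255


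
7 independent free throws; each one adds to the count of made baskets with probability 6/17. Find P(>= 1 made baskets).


P(at least one) = 1 - P(none)
P(none) = (1 - 6/17)^7 = (11/17)^7 = 19487171/410338673
P(at least one) = 1 - 19487171/410338673 = 390851502/410338673

390851502/410338673


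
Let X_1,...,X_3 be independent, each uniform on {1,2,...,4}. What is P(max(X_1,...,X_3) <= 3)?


P(max <= 3) = P(all X_i <= 3) = (P(X_1 <= 3))^3
= (3/4)^3 = 27/64

27/64


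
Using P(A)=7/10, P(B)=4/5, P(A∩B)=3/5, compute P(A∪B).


P(A∪B) = P(A) + P(B) - P(A∩B)
= 7/10 + 4/5 - 3/5 = 9/10

9/10


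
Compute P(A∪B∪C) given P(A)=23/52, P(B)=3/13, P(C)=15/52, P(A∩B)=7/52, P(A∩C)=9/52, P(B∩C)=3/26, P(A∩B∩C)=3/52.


P(A∪B∪C) = P(A)+P(B)+P(C) - P(AB)-P(AC)-P(BC) + P(ABC)
= 23/52+3/13+15/52 - 7/52-9/52-3/26 + 3/52
= 31/52

31/52


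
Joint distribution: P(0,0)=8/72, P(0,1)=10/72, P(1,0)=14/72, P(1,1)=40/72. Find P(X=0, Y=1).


Read from table: P(X=0, Y=1) = 10/72 = 5/36

5/36


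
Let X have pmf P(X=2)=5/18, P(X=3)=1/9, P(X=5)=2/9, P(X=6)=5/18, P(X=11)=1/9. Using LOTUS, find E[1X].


E[1X] = sum(g(x)*P(x))
= 2*5/18 + 3*1/9 + 5*2/9 + 6*5/18 + 11*1/9
= 44/9

44/9


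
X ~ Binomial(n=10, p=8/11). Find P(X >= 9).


P(X>=9) = P(X=9) + P(X=10)
= 4026531840/25937424601 + 1073741824/25937424601
= 5100273664/25937424601

5100273664/25937424601


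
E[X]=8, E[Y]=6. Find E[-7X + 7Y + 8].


E[-7X + 7Y + 8] = -7*E[X] + 7*E[Y] + 8
= (-7)*(8) + (7)*(6) + (8)
= -56 + 42 + 8 = -6

-6


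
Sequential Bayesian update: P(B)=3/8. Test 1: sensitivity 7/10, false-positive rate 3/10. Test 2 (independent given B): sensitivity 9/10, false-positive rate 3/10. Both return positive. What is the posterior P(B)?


After test 1: P(+) = 7/10*3/8 + 3/10*5/8 = 9/20
P(B|+) = (21/80)/(9/20) = 7/12
After test 2 (use post1 as new prior): P(+) = 9/10*7/12 + 3/10*5/12 = 13/20
P(B|+,+) = (21/40)/(13/20) = 21/26

21/26


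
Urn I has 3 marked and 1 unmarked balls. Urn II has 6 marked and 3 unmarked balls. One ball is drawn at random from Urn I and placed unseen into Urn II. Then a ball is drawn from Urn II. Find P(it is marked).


P(transfer marked) = 3/4; P(transfer unmarked) = 1/4
If marked transferred: Urn II has 7 marked of 10, so P(marked|marked moved) = 7/10
If unmarked transferred: Urn II has 6 marked of 10, so P(marked|unmarked moved) = 3/5
By total probability: P(marked) = 3/4*7/10 + 1/4*3/5 = 27/40

27/40


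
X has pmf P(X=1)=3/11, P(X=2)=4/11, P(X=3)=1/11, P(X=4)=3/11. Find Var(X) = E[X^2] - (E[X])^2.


E[X] = 26/11, E[X^2] = 76/11
Var(X) = E[X^2] - (E[X])^2 = 76/11 - (26/11)^2 = 160/121

160/121


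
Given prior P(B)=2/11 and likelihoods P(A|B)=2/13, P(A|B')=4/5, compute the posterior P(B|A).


P(A) = P(A|B)P(B) + P(A|B')P(B') = 2/13*2/11 + 4/5*9/11 = 488/715
P(B|A) = P(A|B)P(B)/P(A) = (4/143)/(488/715) = 5/122

5/122


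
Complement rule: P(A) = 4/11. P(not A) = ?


P(A') = 1 - P(A) = 1 - 4/11 = 7/11

7/11


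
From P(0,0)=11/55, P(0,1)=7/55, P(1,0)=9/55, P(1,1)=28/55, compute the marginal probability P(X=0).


P(X=0) = P(0,0)+P(0,1) = 11/55 + 7/55 = 18/55

18/55


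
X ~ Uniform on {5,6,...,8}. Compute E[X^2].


E[X^2] = (1/4) * sum(x^2 for x=5..8)
= 174/4 = 87/2

87/2


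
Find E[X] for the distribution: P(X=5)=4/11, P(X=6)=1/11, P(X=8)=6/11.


E[X] = sum(x * P(x))
= 5*4/11 + 6*1/11 + 8*6/11
= 74/11

74/11


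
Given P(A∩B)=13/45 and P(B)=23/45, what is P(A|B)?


P(A|B) = P(A∩B)/P(B) = (26/90)/(46/90) = 26/46 = 13/23

13/23


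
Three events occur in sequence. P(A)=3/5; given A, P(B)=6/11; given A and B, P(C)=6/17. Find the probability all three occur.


P(A∩B∩C) = P(A) * P(B|A) * P(C|A∩B)
= 3/5 * 6/11 * 6/17
= 18/55 * 6/17 = 108/935

108/935


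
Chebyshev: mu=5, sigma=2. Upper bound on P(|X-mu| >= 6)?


k = 6/2 = 3
Chebyshev: P(|X-mu| >= k*sigma) <= 1/k^2 = 1/3^2 = 1/9

1/9


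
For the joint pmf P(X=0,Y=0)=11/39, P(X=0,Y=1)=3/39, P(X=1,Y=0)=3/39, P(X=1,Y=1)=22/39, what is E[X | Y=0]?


P(Y=0) = 14/39
E[X|Y=0] = (0*11 + 1*3)/14 = 3/14

3/14


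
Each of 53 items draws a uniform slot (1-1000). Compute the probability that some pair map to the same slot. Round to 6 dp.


P(all different) = prod((1000-i)/1000 for i=0..52) = 0.245915
P(at least one match) = 1 - 0.245915 = 0.754085

0.754085


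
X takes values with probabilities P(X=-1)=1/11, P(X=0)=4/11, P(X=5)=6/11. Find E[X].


E[X] = sum(x * P(x))
= -1*1/11 + 0*4/11 + 5*6/11
= 29/11

29/11


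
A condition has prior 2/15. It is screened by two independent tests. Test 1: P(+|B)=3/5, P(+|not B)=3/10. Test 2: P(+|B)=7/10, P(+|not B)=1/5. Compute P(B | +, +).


After test 1: P(+) = 3/5*2/15 + 3/10*13/15 = 17/50
P(B|+) = (2/25)/(17/50) = 4/17
After test 2 (use post1 as new prior): P(+) = 7/10*4/17 + 1/5*13/17 = 27/85
P(B|+,+) = (14/85)/(27/85) = 14/27

14/27


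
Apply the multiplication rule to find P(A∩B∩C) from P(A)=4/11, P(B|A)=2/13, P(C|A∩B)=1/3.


P(A∩B∩C) = P(A) * P(B|A) * P(C|A∩B)
= 4/11 * 2/13 * 1/3
= 8/143 * 1/3 = 8/429

8/429


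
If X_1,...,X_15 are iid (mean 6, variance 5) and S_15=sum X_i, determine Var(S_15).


By independence, Var(S_n) = n*Var(X_1) = 15*5 = 75

75


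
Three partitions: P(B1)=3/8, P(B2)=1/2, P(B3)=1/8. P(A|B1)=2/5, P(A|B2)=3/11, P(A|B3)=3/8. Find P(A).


P(A) = P(A|B1)P(B1) + P(A|B2)P(B2) + P(A|B3)P(B3)
= 2/5*3/8 + 3/11*1/2 + 3/8*1/8
= 3/20 + 3/22 + 3/64 = 1173/3520

1173/3520


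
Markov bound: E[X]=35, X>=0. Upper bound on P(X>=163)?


Markov: P(X >= a) <= E[X]/a
P(X >= 163) <= 35/163

35/163


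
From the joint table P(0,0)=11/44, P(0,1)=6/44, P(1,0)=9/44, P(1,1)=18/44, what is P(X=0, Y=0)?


Read from table: P(X=0, Y=0) = 11/44 = 1/4

1/4


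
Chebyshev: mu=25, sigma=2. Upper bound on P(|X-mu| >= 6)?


k = 6/2 = 3
Chebyshev: P(|X-mu| >= k*sigma) <= 1/k^2 = 1/3^2 = 1/9

1/9


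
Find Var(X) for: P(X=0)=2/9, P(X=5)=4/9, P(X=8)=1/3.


E[X] = 44/9, E[X^2] = 292/9
Var(X) = E[X^2] - (E[X])^2 = 292/9 - (44/9)^2 = 692/81

692/81


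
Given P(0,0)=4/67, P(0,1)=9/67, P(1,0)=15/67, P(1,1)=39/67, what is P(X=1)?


P(X=1) = P(1,0)+P(1,1) = 15/67 + 39/67 = 54/67

54/67


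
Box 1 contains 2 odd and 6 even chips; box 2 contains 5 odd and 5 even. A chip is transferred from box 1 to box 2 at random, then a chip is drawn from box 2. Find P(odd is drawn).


P(transfer odd) = 2/8 = 1/4; P(transfer even) = 3/4
If odd transferred: Urn II has 6 odd of 11, so P(odd|odd moved) = 6/11
If even transferred: Urn II has 5 odd of 11, so P(odd|even moved) = 5/11
By total probability: P(odd) = 1/4*6/11 + 3/4*5/11 = 21/44

21/44


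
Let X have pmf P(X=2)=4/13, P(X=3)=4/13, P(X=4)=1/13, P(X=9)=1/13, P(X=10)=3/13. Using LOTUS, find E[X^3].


E[X^3] = sum(g(x)*P(x))
= 8*4/13 + 27*4/13 + 64*1/13 + 729*1/13 + 1000*3/13
= 3933/13

3933/13


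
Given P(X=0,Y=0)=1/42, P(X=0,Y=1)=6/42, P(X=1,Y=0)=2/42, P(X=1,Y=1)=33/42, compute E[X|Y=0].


P(Y=0) = 3/42
E[X|Y=0] = (0*1 + 1*2)/3 = 2/3

2/3


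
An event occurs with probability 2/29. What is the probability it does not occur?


P(A') = 1 - P(A) = 1 - 2/29 = 27/29

27/29


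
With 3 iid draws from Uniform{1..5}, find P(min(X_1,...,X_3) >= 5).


P(min >= 5) = P(all X_i >= 5) = (P(X_1 >= 5))^3
= (1/5)^3 = 1/125

1/125


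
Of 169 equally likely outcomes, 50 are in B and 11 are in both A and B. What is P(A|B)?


P(A|B) = P(A∩B)/P(B) = (11/169)/(50/169) = 11/50

11/50


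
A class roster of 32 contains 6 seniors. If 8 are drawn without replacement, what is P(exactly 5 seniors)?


P(X=5) = C(6,5)*C(26,3) / C(32,8)
= 6*2600 / 10518300
= 15600/10518300 = 4/2697

4/2697


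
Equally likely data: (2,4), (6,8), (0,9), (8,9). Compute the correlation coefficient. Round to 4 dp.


Cov(X,Y) = 2.0000, Var(X) = 10.0000, Var(Y) = 4.2500
rho = Cov/(sqrt(VarX)*sqrt(VarY)) = 0.3068

0.3068


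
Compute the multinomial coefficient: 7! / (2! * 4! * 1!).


7! = 5040
Denominator: 2!=2 * 4!=24 * 1!=1
Coefficient = 5040 / 48 = 105

105


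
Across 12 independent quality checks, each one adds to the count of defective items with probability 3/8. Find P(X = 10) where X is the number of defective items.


P(X=10) = C(12,10) * p^10 * (1-p)^2
= 66 * 59049/1073741824 * 25/64
= 48715425/34359738368

48715425/34359738368


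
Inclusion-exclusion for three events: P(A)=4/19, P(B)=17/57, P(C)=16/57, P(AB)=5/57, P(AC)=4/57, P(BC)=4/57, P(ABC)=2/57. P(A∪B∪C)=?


P(A∪B∪C) = P(A)+P(B)+P(C) - P(AB)-P(AC)-P(BC) + P(ABC)
= 4/19+17/57+16/57 - 5/57-4/57-4/57 + 2/57
= 34/57

34/57


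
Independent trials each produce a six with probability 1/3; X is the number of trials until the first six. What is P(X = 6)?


P(X=6) = (1-p)^5 * p = (2/3)^5 * 1/3
= 32/243 * 1/3 = 32/729

32/729


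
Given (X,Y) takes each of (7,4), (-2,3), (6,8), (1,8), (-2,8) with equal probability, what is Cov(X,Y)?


E[X]=2, E[Y]=31/5, E[XY]=62/5
Cov(X,Y) = E[XY] - E[X]E[Y] = 62/5 - 2*31/5 = 0

0


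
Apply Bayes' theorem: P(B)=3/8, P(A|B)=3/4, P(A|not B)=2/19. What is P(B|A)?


P(A) = P(A|B)P(B) + P(A|B')P(B') = 3/4*3/8 + 2/19*5/8 = 211/608
P(B|A) = P(A|B)P(B)/P(A) = (9/32)/(211/608) = 171/211

171/211


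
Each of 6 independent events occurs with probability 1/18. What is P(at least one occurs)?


P(at least one) = 1 - P(none)
P(none) = (1 - 1/18)^6 = (17/18)^6 = 24137569/34012224
P(at least one) = 1 - 24137569/34012224 = 9874655/34012224

9874655/34012224


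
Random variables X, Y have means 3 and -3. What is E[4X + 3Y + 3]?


E[4X + 3Y + 3] = 4*E[X] + 3*E[Y] + 3
= (4)*(3) + (3)*(-3) + (3)
= 12 - 9 + 3 = 6

6


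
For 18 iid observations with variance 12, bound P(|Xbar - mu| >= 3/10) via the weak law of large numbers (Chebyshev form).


Var(Xbar) = Var(X)/n = 12/18
Chebyshev: P(|Xbar-mu| >= 3/10) <= Var(Xbar)/(3/10)^2 = (2/3)/(9/100) = 200/27
Bound exceeds 1, so trivial bound: 1

1


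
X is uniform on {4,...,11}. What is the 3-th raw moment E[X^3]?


E[X^3] = (1/8) * sum(x^3 for x=4..11)
= 4320/8 = 540

540


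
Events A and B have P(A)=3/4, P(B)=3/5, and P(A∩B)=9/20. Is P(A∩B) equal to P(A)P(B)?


P(A)*P(B) = 3/4*3/5 = 9/20
P(A∩B) = 9/20, which equals P(A)P(B), so independent

Yes, A and B are independent


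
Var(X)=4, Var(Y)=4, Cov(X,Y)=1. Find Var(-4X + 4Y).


Var(-4X + 4Y) = (-4)^2*Var(X) + 4^2*Var(Y) + 2*(-4)*4*Cov(X,Y)
= 16*4 + 16*4 - 32*1
= 64 + 64 - 32 = 96

96


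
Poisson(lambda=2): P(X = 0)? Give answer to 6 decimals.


P(X=0) = e^(-2) * 2^0 / 0!
≈ 0.1353352832 * 1 / 1
≈ 0.135335

0.135335


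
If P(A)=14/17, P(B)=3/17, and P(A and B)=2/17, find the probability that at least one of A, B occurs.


P(A∪B) = P(A) + P(B) - P(A∩B)
= 14/17 + 3/17 - 2/17 = 15/17

15/17


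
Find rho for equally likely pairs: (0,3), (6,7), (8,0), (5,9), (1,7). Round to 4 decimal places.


Cov(X,Y) = -2.0000, Var(X) = 9.2000, Var(Y) = 10.5600
rho = Cov/(sqrt(VarX)*sqrt(VarY)) = -0.2029

-0.2029


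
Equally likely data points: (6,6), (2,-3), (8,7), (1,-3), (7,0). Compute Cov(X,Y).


E[X]=24/5, E[Y]=7/5, E[XY]=83/5
Cov(X,Y) = E[XY] - E[X]E[Y] = 83/5 - 24/5*7/5 = 247/25

247/25


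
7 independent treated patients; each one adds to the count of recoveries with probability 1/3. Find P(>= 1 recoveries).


P(at least one) = 1 - P(none)
P(none) = (1 - 1/3)^7 = (2/3)^7 = 128/2187
P(at least one) = 1 - 128/2187 = 2059/2187

2059/2187


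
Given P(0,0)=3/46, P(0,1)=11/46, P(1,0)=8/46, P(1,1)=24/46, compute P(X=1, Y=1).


Read from table: P(X=1, Y=1) = 24/46 = 12/23

12/23


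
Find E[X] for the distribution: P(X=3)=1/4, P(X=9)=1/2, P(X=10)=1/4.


E[X] = sum(x * P(x))
= 3*1/4 + 9*1/2 + 10*1/4
= 31/4

31/4


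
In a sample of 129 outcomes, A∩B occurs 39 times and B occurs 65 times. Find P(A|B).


P(A|B) = P(A∩B)/P(B) = (39/129)/(65/129) = 39/65 = 3/5

3/5


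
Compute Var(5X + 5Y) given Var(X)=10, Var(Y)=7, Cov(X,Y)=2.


Var(5X + 5Y) = 5^2*Var(X) + 5^2*Var(Y) + 2*5*5*Cov(X,Y)
= 25*10 + 25*7 + 50*2
= 250 + 175 + 100 = 525

525


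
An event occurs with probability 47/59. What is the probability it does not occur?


P(A') = 1 - P(A) = 1 - 47/59 = 12/59

12/59


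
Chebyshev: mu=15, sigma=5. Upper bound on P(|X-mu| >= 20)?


k = 20/5 = 4
Chebyshev: P(|X-mu| >= k*sigma) <= 1/k^2 = 1/4^2 = 1/16

1/16


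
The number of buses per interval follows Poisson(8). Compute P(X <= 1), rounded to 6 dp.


P(X<=1) = e^(-8)*8^0/0! + e^(-8)*8^1/1!
≈ 0.0003354626 + 0.0026837010
= 0.0030191636
≈ 0.003019

0.003019


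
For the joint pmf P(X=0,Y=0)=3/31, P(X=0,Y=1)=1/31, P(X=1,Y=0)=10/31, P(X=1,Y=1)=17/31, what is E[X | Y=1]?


P(Y=1) = 18/31
E[X|Y=1] = (0*1 + 1*17)/18 = 17/18

17/18


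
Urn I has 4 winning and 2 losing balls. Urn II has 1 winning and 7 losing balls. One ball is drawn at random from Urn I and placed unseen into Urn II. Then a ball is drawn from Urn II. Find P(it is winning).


P(transfer winning) = 4/6 = 2/3; P(transfer losing) = 1/3
If winning transferred: Urn II has 2 winning of 9, so P(winning|winning moved) = 2/9
If losing transferred: Urn II has 1 winning of 9, so P(winning|losing moved) = 1/9
By total probability: P(winning) = 2/3*2/9 + 1/3*1/9 = 5/27

5/27


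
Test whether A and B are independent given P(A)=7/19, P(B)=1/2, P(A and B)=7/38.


P(A)*P(B) = 7/19*1/2 = 7/38
P(A∩B) = 7/38, which equals P(A)P(B), so independent

Yes, A and B are independent


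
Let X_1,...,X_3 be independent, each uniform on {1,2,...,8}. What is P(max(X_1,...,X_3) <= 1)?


P(max <= 1) = P(all X_i <= 1) = (P(X_1 <= 1))^3
= (1/8)^3 = 1/512

1/512


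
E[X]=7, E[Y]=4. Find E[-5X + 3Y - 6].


E[-5X + 3Y - 6] = -5*E[X] + 3*E[Y] - 6
= (-5)*(7) + (3)*(4) + (-6)
= -35 + 12 - 6 = -29

-29


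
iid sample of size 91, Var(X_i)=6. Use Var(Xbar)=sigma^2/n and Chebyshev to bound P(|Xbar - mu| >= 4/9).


Var(Xbar) = Var(X)/n = 6/91
Chebyshev: P(|Xbar-mu| >= 4/9) <= Var(Xbar)/(4/9)^2 = (6/91)/(16/81) = 243/728

243/728


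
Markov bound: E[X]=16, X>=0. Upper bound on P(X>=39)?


Markov: P(X >= a) <= E[X]/a
P(X >= 39) <= 16/39

16/39


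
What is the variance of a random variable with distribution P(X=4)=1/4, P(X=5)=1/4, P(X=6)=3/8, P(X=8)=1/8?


E[X] = 11/2, E[X^2] = 127/4
Var(X) = E[X^2] - (E[X])^2 = 127/4 - (11/2)^2 = 3/2

3/2


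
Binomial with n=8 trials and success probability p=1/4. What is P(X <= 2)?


P(X<=2) = P(X=0) + P(X=1) + P(X=2)
= 6561/65536 + 2187/8192 + 5103/16384
= 44469/65536

44469/65536


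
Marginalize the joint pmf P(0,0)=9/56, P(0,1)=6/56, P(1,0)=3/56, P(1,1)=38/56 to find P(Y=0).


P(Y=0) = P(0,0)+P(1,0) = 9/56 + 3/56 = 12/56 = 3/14

3/14


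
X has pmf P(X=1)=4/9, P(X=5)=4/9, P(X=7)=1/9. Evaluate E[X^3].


E[X^3] = sum(x^3 * P(x))
= 1*4/9 + 125*4/9 + 343*1/9
= 847/9

847/9


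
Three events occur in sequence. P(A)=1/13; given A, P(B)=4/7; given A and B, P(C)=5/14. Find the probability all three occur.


P(A∩B∩C) = P(A) * P(B|A) * P(C|A∩B)
= 1/13 * 4/7 * 5/14
= 4/91 * 5/14 = 10/637

10/637


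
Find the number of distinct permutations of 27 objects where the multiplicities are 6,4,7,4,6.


27! = 10888869450418352160768000000
Denominator: 6!=720 * 4!=24 * 7!=5040 * 4!=24 * 6!=720
Coefficient = 10888869450418352160768000000 / 1504935936000 = 7235437196988000

7235437196988000


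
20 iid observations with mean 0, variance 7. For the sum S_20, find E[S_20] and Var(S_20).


E[S_n] = n*mu = 20*0 = 0
Var(S_n) = n*sigma^2 = 20*7 = 140

E[S_20]=0, Var(S_20)=140


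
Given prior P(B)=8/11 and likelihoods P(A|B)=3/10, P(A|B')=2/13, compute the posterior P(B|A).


P(A) = P(A|B)P(B) + P(A|B')P(B') = 3/10*8/11 + 2/13*3/11 = 186/715
P(B|A) = P(A|B)P(B)/P(A) = (12/55)/(186/715) = 26/31

26/31


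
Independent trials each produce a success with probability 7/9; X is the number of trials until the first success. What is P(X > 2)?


P(X > 2) = P(first 2 trials all fail) = (1-p)^2 = (2/9)^2 = 4/81

4/81


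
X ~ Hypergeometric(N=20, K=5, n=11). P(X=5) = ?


P(X=5) = C(5,5)*C(15,6) / C(20,11)
= 1*5005 / 167960
= 5005/167960 = 77/2584

77/2584


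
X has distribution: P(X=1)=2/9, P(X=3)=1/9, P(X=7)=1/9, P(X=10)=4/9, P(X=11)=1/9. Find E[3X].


E[3X] = sum(g(x)*P(x))
= 3*2/9 + 9*1/9 + 21*1/9 + 30*4/9 + 33*1/9
= 21

21


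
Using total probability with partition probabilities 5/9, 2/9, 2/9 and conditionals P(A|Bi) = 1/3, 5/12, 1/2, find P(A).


P(A) = P(A|B1)P(B1) + P(A|B2)P(B2) + P(A|B3)P(B3)
= 1/3*5/9 + 5/12*2/9 + 1/2*2/9
= 5/27 + 5/54 + 1/9 = 7/18

7/18


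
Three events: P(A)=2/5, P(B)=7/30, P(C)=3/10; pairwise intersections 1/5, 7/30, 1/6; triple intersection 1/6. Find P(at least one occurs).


P(A∪B∪C) = P(A)+P(B)+P(C) - P(AB)-P(AC)-P(BC) + P(ABC)
= 2/5+7/30+3/10 - 1/5-7/30-1/6 + 1/6
= 1/2

1/2


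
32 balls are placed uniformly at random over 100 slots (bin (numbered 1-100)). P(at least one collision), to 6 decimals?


P(all different) = prod((100-i)/100 for i=0..31) = 0.003763
P(at least one match) = 1 - 0.003763 = 0.996237

0.996237


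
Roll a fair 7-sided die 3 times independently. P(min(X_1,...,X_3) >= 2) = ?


P(min >= 2) = P(all X_i >= 2) = (P(X_1 >= 2))^3
= (6/7)^3 = 216/343

216/343


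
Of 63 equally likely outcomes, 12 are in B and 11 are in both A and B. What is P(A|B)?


P(A|B) = P(A∩B)/P(B) = (11/63)/(12/63) = 11/12

11/12


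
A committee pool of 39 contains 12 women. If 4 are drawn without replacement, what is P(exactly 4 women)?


P(X=4) = C(12,4)*C(27,0) / C(39,4)
= 495*1 / 82251
= 495/82251 = 55/9139

55/9139


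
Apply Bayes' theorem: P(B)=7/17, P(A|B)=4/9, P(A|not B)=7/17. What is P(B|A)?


P(A) = P(A|B)P(B) + P(A|B')P(B') = 4/9*7/17 + 7/17*10/17 = 1106/2601
P(B|A) = P(A|B)P(B)/P(A) = (28/153)/(1106/2601) = 34/79

34/79


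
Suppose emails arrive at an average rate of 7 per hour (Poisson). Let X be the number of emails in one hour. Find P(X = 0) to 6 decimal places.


P(X=0) = e^(-7) * 7^0 / 0!
≈ 0.0009118819656 * 1 / 1
≈ 0.000912

0.000912


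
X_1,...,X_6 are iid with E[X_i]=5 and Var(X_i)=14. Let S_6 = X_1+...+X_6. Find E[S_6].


E[S_n] = n*E[X_1] = 6*5 = 30

30


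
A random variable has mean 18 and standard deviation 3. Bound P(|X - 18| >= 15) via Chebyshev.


k = 15/3 = 5
Chebyshev: P(|X-mu| >= k*sigma) <= 1/k^2 = 1/5^2 = 1/25

1/25


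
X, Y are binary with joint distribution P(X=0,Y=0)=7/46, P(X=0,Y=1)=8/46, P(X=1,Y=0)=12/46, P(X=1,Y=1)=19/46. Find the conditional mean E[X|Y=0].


P(Y=0) = 19/46
E[X|Y=0] = (0*7 + 1*12)/19 = 12/19

12/19


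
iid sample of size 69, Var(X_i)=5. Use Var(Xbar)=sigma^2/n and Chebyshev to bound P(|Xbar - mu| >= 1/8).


Var(Xbar) = Var(X)/n = 5/69
Chebyshev: P(|Xbar-mu| >= 1/8) <= Var(Xbar)/(1/8)^2 = (5/69)/(1/64) = 320/69
Bound exceeds 1, so trivial bound: 1

1


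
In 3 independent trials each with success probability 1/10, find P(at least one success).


P(at least one) = 1 - P(none)
P(none) = (1 - 1/10)^3 = (9/10)^3 = 729/1000
P(at least one) = 1 - 729/1000 = 271/1000

271/1000


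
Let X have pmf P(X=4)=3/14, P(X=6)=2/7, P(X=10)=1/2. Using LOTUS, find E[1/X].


E[1/X] = sum(g(x)*P(x))
= 1/4*3/14 + 1/6*2/7 + 1/10*1/2
= 127/840

127/840


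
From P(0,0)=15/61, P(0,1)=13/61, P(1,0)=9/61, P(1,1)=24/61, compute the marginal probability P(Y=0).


P(Y=0) = P(0,0)+P(1,0) = 15/61 + 9/61 = 24/61

24/61


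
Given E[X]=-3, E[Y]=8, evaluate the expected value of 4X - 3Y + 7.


E[4X - 3Y + 7] = 4*E[X] - 3*E[Y] + 7
= (4)*(-3) + (-3)*(8) + (7)
= -12 - 24 + 7 = -29

-29


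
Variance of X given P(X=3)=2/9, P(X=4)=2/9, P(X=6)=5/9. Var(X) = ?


E[X] = 44/9, E[X^2] = 230/9
Var(X) = E[X^2] - (E[X])^2 = 230/9 - (44/9)^2 = 134/81

134/81


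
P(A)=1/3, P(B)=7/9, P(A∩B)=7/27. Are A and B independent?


P(A)*P(B) = 1/3*7/9 = 7/27
P(A∩B) = 7/27, which equals P(A)P(B), so independent

Yes, A and B are independent


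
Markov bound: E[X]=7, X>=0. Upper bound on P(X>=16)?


Markov: P(X >= a) <= E[X]/a
P(X >= 16) <= 7/16

7/16


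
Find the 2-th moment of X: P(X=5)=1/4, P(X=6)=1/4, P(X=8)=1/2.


E[X^2] = sum(x^2 * P(x))
= 25*1/4 + 36*1/4 + 64*1/2
= 189/4

189/4


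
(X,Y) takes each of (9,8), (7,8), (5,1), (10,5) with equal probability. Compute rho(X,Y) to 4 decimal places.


Cov(X,Y) = 3.1250, Var(X) = 3.6875, Var(Y) = 8.2500
rho = Cov/(sqrt(VarX)*sqrt(VarY)) = 0.5666

0.5666


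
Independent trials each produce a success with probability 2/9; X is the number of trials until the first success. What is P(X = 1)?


P(X=1) = (1-p)^0 * p = (7/9)^0 * 2/9
= 1 * 2/9 = 2/9

2/9


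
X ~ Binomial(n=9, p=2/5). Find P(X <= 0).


P(X<=0) = P(X=0)
= 19683/1953125
= 19683/1953125

19683/1953125


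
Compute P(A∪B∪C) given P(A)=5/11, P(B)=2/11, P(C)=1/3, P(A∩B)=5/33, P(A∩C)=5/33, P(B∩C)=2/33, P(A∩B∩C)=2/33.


P(A∪B∪C) = P(A)+P(B)+P(C) - P(AB)-P(AC)-P(BC) + P(ABC)
= 5/11+2/11+1/3 - 5/33-5/33-2/33 + 2/33
= 2/3

2/3


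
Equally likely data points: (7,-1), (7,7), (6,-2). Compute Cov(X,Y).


E[X]=20/3, E[Y]=4/3, E[XY]=10
Cov(X,Y) = E[XY] - E[X]E[Y] = 10 - 20/3*4/3 = 10/9

10/9


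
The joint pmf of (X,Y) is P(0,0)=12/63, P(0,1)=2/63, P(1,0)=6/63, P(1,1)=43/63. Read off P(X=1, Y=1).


Read from table: P(X=1, Y=1) = 43/63

43/63


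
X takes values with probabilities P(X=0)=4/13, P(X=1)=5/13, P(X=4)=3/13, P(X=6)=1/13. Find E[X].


E[X] = sum(x * P(x))
= 0*4/13 + 1*5/13 + 4*3/13 + 6*1/13
= 23/13

23/13


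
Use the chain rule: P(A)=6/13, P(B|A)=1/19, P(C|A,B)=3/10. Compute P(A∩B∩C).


P(A∩B∩C) = P(A) * P(B|A) * P(C|A∩B)
= 6/13 * 1/19 * 3/10
= 6/247 * 3/10 = 9/1235

9/1235


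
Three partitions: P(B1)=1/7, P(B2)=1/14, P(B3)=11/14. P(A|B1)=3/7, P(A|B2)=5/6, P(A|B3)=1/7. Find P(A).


P(A) = P(A|B1)P(B1) + P(A|B2)P(B2) + P(A|B3)P(B3)
= 3/7*1/7 + 5/6*1/14 + 1/7*11/14
= 3/49 + 5/84 + 11/98 = 137/588

137/588


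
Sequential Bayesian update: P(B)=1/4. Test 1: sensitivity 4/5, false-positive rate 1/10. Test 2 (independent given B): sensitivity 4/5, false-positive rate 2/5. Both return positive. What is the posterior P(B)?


After test 1: P(+) = 4/5*1/4 + 1/10*3/4 = 11/40
P(B|+) = (1/5)/(11/40) = 8/11
After test 2 (use post1 as new prior): P(+) = 4/5*8/11 + 2/5*3/11 = 38/55
P(B|+,+) = (32/55)/(38/55) = 16/19

16/19


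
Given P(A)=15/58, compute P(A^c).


P(A') = 1 - P(A) = 1 - 15/58 = 43/58

43/58


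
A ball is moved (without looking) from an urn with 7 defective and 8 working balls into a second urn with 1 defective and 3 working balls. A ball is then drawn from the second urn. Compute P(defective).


P(transfer defective) = 7/15; P(transfer working) = 8/15
If defective transferred: Urn II has 2 defective of 5, so P(defective|defective moved) = 2/5
If working transferred: Urn II has 1 defective of 5, so P(defective|working moved) = 1/5
By total probability: P(defective) = 7/15*2/5 + 8/15*1/5 = 22/75

22/75


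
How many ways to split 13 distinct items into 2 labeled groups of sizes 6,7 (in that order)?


13! = 6227020800
Denominator: 6!=720 * 7!=5040
Coefficient = 6227020800 / 3628800 = 1716

1716


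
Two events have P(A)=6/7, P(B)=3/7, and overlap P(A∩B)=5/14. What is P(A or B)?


P(A∪B) = P(A) + P(B) - P(A∩B)
= 6/7 + 3/7 - 5/14 = 13/14

13/14


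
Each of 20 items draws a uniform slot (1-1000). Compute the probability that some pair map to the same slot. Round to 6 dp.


P(all different) = prod((1000-i)/1000 for i=0..19) = 0.825928
P(at least one match) = 1 - 0.825928 = 0.174072

0.174072


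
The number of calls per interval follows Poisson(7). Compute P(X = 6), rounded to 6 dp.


P(X=6) = e^(-7) * 7^6 / 6!
≈ 0.0009118819656 * 117649 / 720
≈ 0.149003

0.149003


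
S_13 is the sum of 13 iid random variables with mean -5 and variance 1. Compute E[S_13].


E[S_n] = n*E[X_1] = 13*-5 = -65

-65


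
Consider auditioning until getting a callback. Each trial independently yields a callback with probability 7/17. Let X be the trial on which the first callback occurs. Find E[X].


For geometric (trials until first success), E[X] = 1/p = 1/(7/17) = 17/7

17/7


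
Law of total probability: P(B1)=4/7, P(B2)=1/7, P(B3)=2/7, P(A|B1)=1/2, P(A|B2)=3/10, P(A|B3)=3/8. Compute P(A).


P(A) = P(A|B1)P(B1) + P(A|B2)P(B2) + P(A|B3)P(B3)
= 1/2*4/7 + 3/10*1/7 + 3/8*2/7
= 2/7 + 3/70 + 3/28 = 61/140

61/140


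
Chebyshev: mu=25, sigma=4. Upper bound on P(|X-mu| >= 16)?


k = 16/4 = 4
Chebyshev: P(|X-mu| >= k*sigma) <= 1/k^2 = 1/4^2 = 1/16

1/16


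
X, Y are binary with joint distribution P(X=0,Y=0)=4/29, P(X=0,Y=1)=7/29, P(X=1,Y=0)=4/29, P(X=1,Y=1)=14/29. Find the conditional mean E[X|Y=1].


P(Y=1) = 21/29
E[X|Y=1] = (0*7 + 1*14)/21 = 14/21 = 2/3

2/3


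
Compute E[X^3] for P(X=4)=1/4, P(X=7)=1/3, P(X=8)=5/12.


E[X^3] = sum(g(x)*P(x))
= 64*1/4 + 343*1/3 + 512*5/12
= 1031/3

1031/3


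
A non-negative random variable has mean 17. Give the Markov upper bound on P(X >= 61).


Markov: P(X >= a) <= E[X]/a
P(X >= 61) <= 17/61

17/61


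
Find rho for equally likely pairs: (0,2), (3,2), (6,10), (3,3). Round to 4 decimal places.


Cov(X,Y) = 6.0000, Var(X) = 4.5000, Var(Y) = 11.1875
rho = Cov/(sqrt(VarX)*sqrt(VarY)) = 0.8456

0.8456


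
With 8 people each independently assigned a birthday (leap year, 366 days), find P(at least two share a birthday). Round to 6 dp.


P(all different) = prod((366-i)/366 for i=0..7) = 0.925861
P(at least one match) = 1 - 0.925861 = 0.074139

0.074139


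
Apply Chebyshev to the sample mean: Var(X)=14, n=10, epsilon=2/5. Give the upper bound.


Var(Xbar) = Var(X)/n = 14/10
Chebyshev: P(|Xbar-mu| >= 2/5) <= Var(Xbar)/(2/5)^2 = (7/5)/(4/25) = 35/4
Bound exceeds 1, so trivial bound: 1

1


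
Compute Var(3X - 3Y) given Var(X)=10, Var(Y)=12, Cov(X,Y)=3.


Var(3X - 3Y) = 3^2*Var(X) + (-3)^2*Var(Y) + 2*3*(-3)*Cov(X,Y)
= 9*10 + 9*12 - 18*3
= 90 + 108 - 54 = 144

144


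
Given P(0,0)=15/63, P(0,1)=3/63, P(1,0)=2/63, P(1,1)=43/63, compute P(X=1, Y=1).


Read from table: P(X=1, Y=1) = 43/63

43/63


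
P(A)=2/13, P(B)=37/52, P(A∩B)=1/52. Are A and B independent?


P(A)*P(B) = 2/13*37/52 = 37/338
P(A∩B) = 1/52 != 37/338, so not independent

No, A and B are not independent


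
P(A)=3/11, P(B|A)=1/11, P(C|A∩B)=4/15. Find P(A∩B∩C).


P(A∩B∩C) = P(A) * P(B|A) * P(C|A∩B)
= 3/11 * 1/11 * 4/15
= 3/121 * 4/15 = 4/605

4/605


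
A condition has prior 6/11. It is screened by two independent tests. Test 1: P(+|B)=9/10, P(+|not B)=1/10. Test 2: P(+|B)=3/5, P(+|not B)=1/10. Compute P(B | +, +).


After test 1: P(+) = 9/10*6/11 + 1/10*5/11 = 59/110
P(B|+) = (27/55)/(59/110) = 54/59
After test 2 (use post1 as new prior): P(+) = 3/5*54/59 + 1/10*5/59 = 329/590
P(B|+,+) = (162/295)/(329/590) = 324/329

324/329


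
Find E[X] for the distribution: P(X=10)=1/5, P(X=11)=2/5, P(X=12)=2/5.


E[X] = sum(x * P(x))
= 10*1/5 + 11*2/5 + 12*2/5
= 56/5

56/5


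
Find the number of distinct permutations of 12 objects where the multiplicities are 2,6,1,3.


12! = 479001600
Denominator: 2!=2 * 6!=720 * 1!=1 * 3!=6
Coefficient = 479001600 / 8640 = 55440

55440


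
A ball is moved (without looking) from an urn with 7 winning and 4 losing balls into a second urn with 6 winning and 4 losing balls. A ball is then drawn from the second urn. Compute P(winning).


P(transfer winning) = 7/11; P(transfer losing) = 4/11
If winning transferred: Urn II has 7 winning of 11, so P(winning|winning moved) = 7/11
If losing transferred: Urn II has 6 winning of 11, so P(winning|losing moved) = 6/11
By total probability: P(winning) = 7/11*7/11 + 4/11*6/11 = 73/121

73/121


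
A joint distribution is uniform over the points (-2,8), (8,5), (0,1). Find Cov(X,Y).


E[X]=2, E[Y]=14/3, E[XY]=8
Cov(X,Y) = E[XY] - E[X]E[Y] = 8 - 2*14/3 = -4/3

-4/3


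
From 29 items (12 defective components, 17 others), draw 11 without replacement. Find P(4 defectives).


P(X=4) = C(12,4)*C(17,7) / C(29,11)
= 495*19448 / 34597290
= 9626760/34597290 = 24684/88711

24684/88711


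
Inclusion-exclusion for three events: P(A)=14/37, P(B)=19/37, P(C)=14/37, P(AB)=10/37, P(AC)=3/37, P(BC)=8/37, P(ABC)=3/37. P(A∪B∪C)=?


P(A∪B∪C) = P(A)+P(B)+P(C) - P(AB)-P(AC)-P(BC) + P(ABC)
= 14/37+19/37+14/37 - 10/37-3/37-8/37 + 3/37
= 29/37

29/37
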